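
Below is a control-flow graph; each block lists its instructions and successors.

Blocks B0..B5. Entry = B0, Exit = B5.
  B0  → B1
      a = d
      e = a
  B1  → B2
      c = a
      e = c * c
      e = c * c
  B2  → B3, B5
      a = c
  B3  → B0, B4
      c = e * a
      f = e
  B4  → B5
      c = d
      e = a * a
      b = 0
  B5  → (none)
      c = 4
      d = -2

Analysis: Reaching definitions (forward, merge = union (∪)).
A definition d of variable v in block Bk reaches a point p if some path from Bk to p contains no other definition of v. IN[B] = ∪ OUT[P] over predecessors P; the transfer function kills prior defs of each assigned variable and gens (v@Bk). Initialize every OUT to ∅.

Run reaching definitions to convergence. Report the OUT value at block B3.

Per-block solution:
  B0:   IN={a@B2, c@B3, e@B1, f@B3}   OUT={a@B0, c@B3, e@B0, f@B3}
  B1:   IN={a@B0, c@B3, e@B0, f@B3}   OUT={a@B0, c@B1, e@B1, f@B3}
  B2:   IN={a@B0, c@B1, e@B1, f@B3}   OUT={a@B2, c@B1, e@B1, f@B3}
  B3:   IN={a@B2, c@B1, e@B1, f@B3}   OUT={a@B2, c@B3, e@B1, f@B3}
  B4:   IN={a@B2, c@B3, e@B1, f@B3}   OUT={a@B2, b@B4, c@B4, e@B4, f@B3}
  B5:   IN={a@B2, b@B4, c@B1, c@B4, e@B1, e@B4, f@B3}   OUT={a@B2, b@B4, c@B5, d@B5, e@B1, e@B4, f@B3}

Merge at B3: IN[B3] = OUT[B2] = {a@B2, c@B1, e@B1, f@B3}
Applying B3's transfer function to that IN value gives OUT[B3] (row B3 above).

Answer: {a@B2, c@B3, e@B1, f@B3}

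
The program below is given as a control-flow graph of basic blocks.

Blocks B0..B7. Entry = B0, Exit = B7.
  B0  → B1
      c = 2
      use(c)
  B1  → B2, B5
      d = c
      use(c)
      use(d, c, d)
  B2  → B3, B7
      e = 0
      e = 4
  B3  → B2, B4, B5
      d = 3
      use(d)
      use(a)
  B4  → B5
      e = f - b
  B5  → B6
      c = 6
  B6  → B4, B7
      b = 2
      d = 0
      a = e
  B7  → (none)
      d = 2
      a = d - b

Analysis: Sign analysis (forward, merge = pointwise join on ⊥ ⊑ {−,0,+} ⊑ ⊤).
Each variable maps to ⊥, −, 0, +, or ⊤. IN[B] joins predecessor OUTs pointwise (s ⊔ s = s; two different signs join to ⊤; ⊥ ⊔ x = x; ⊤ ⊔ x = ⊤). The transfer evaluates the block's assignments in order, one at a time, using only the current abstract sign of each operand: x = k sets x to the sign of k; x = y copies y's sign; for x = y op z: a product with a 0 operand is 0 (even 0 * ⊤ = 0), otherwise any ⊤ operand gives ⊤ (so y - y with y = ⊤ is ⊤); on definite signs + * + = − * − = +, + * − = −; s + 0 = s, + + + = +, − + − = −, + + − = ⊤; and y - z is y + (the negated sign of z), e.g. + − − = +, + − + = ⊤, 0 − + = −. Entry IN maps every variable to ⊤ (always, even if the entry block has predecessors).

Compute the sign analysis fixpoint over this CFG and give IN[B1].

Fixpoint table:
  B0:  IN=(all ⊤)  OUT={c:+; rest ⊤}
  B1:  IN={c:+; rest ⊤}  OUT={c:+, d:+; rest ⊤}
  B2:  IN={c:+, d:+; rest ⊤}  OUT={c:+, d:+, e:+; rest ⊤}
  B3:  IN={c:+, d:+, e:+; rest ⊤}  OUT={c:+, d:+, e:+; rest ⊤}
  B4:  IN={c:+; rest ⊤}  OUT={c:+; rest ⊤}
  B5:  IN={c:+; rest ⊤}  OUT={c:+; rest ⊤}
  B6:  IN={c:+; rest ⊤}  OUT={b:+, c:+, d:0; rest ⊤}
  B7:  IN={c:+; rest ⊤}  OUT={c:+, d:+; rest ⊤}

Merge at B1: IN[B1] = OUT[B0] = {a: ⊤, b: ⊤, c: +, d: ⊤, e: ⊤, f: ⊤}

Answer: {a: ⊤, b: ⊤, c: +, d: ⊤, e: ⊤, f: ⊤}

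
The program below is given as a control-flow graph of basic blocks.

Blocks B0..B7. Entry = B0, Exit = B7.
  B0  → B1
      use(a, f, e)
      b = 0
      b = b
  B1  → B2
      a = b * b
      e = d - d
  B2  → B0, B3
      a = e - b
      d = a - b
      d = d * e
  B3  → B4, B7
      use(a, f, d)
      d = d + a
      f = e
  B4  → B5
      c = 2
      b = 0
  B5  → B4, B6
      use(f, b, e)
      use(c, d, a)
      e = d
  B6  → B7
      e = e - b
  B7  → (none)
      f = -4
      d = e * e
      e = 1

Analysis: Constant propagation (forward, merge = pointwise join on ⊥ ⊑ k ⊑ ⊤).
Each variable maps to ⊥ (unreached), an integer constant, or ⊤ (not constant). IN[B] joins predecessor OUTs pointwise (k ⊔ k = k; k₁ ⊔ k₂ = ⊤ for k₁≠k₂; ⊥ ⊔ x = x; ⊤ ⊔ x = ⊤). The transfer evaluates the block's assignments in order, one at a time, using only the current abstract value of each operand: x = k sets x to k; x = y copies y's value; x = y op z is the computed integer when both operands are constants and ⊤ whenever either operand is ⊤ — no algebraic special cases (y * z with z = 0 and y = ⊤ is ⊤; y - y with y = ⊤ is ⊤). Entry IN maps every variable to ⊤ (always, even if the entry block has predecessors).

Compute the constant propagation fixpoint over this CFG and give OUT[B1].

Answer: {a: 0, b: 0, c: ⊤, d: ⊤, e: ⊤, f: ⊤}

Working:
Fixpoint table:
  B0:   IN=(all ⊤)   OUT={b:0; rest ⊤}
  B1:   IN={b:0; rest ⊤}   OUT={a:0, b:0; rest ⊤}
  B2:   IN={a:0, b:0; rest ⊤}   OUT={b:0; rest ⊤}
  B3:   IN={b:0; rest ⊤}   OUT={b:0; rest ⊤}
  B4:   IN={b:0; rest ⊤}   OUT={b:0, c:2; rest ⊤}
  B5:   IN={b:0, c:2; rest ⊤}   OUT={b:0, c:2; rest ⊤}
  B6:   IN={b:0, c:2; rest ⊤}   OUT={b:0, c:2; rest ⊤}
  B7:   IN={b:0; rest ⊤}   OUT={b:0, e:1, f:-4; rest ⊤}

Merge at B1: IN[B1] = OUT[B0] = {a: ⊤, b: 0, c: ⊤, d: ⊤, e: ⊤, f: ⊤}
Applying B1's transfer function to that IN value gives OUT[B1] (row B1 above).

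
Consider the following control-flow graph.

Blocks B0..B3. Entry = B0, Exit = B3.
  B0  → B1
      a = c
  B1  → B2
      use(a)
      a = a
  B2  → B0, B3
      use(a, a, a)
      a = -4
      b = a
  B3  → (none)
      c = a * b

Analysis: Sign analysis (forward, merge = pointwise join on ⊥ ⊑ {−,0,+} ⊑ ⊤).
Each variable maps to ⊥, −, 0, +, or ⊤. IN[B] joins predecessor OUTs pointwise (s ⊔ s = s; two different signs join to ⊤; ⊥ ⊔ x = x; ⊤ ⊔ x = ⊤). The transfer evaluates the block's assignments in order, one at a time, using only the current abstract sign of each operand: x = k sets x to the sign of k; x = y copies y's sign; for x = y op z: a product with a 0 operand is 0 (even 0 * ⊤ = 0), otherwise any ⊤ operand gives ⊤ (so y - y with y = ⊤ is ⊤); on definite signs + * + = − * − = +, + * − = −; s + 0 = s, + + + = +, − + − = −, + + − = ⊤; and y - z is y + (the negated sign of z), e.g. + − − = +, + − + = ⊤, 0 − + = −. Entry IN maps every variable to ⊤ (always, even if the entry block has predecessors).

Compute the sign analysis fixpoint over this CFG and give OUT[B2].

Answer: {a: -, b: -, c: ⊤, d: ⊤, e: ⊤, f: ⊤}

Working:
Per-block solution:
  B0:   IN=(all ⊤)   OUT=(all ⊤)
  B1:   IN=(all ⊤)   OUT=(all ⊤)
  B2:   IN=(all ⊤)   OUT={a:-, b:-; rest ⊤}
  B3:   IN={a:-, b:-; rest ⊤}   OUT={a:-, b:-, c:+; rest ⊤}

Merge at B2: IN[B2] = OUT[B1] = {a: ⊤, b: ⊤, c: ⊤, d: ⊤, e: ⊤, f: ⊤}
Applying B2's transfer function to that IN value gives OUT[B2] (row B2 above).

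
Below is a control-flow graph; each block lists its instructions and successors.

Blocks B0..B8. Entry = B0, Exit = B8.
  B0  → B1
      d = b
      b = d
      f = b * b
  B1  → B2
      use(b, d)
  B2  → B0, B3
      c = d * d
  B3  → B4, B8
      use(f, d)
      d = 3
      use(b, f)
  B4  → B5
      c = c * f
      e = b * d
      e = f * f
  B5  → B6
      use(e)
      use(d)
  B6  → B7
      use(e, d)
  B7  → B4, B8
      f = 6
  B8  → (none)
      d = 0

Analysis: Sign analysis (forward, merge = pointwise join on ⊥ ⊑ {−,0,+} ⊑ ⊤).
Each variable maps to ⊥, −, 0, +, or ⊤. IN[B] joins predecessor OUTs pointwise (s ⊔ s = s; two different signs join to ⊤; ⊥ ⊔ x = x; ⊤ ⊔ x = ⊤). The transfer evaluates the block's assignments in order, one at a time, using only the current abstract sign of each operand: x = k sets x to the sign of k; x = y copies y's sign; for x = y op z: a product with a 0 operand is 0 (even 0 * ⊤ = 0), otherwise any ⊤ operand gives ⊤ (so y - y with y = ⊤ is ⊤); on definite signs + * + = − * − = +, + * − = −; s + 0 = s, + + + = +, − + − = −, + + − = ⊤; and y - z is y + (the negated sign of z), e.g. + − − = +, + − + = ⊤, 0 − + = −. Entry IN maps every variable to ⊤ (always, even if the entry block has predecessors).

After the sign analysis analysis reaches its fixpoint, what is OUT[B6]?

Converged values:
  B0:  IN=(all ⊤)  OUT=(all ⊤)
  B1:  IN=(all ⊤)  OUT=(all ⊤)
  B2:  IN=(all ⊤)  OUT=(all ⊤)
  B3:  IN=(all ⊤)  OUT={d:+; rest ⊤}
  B4:  IN={d:+; rest ⊤}  OUT={d:+; rest ⊤}
  B5:  IN={d:+; rest ⊤}  OUT={d:+; rest ⊤}
  B6:  IN={d:+; rest ⊤}  OUT={d:+; rest ⊤}
  B7:  IN={d:+; rest ⊤}  OUT={d:+, f:+; rest ⊤}
  B8:  IN={d:+; rest ⊤}  OUT={d:0; rest ⊤}

Merge at B6: IN[B6] = OUT[B5] = {a: ⊤, b: ⊤, c: ⊤, d: +, e: ⊤, f: ⊤}
Applying B6's transfer function to that IN value gives OUT[B6] (row B6 above).

Answer: {a: ⊤, b: ⊤, c: ⊤, d: +, e: ⊤, f: ⊤}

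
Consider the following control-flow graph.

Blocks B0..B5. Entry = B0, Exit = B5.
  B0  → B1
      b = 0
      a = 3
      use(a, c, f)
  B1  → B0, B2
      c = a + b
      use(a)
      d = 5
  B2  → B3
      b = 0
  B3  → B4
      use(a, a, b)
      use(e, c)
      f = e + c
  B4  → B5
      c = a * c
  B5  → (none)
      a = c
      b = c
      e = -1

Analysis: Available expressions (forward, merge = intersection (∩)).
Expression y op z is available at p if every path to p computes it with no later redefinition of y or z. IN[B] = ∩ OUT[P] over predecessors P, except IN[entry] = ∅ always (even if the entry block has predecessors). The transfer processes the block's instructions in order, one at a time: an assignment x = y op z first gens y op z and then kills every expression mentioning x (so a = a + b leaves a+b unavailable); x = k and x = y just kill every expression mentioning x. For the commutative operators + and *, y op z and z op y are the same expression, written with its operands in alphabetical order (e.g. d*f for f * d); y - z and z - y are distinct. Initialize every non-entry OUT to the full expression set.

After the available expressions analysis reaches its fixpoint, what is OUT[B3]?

Fixpoint table:
  B0: | IN={} | OUT={}
  B1: | IN={} | OUT={a+b}
  B2: | IN={a+b} | OUT={}
  B3: | IN={} | OUT={c+e}
  B4: | IN={c+e} | OUT={}
  B5: | IN={} | OUT={}

Merge at B3: IN[B3] = OUT[B2] = {}
Applying B3's transfer function to that IN value gives OUT[B3] (row B3 above).

Answer: {c+e}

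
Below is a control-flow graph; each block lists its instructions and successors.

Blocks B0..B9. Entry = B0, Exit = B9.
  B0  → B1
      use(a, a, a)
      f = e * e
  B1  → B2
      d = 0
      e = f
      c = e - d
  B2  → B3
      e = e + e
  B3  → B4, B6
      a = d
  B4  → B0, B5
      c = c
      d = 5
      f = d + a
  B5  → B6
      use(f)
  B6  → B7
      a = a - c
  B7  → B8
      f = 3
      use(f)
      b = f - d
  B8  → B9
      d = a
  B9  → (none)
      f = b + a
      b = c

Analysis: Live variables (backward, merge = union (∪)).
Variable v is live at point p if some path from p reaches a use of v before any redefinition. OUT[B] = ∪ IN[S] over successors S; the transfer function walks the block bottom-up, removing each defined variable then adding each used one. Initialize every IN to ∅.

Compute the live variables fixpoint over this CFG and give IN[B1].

Per-block solution:
  B0: | IN={a, e} | OUT={f}
  B1: | IN={f} | OUT={c, d, e}
  B2: | IN={c, d, e} | OUT={c, d, e}
  B3: | IN={c, d, e} | OUT={a, c, d, e}
  B4: | IN={a, c, e} | OUT={a, c, d, e, f}
  B5: | IN={a, c, d, f} | OUT={a, c, d}
  B6: | IN={a, c, d} | OUT={a, c, d}
  B7: | IN={a, c, d} | OUT={a, b, c}
  B8: | IN={a, b, c} | OUT={a, b, c}
  B9: | IN={a, b, c} | OUT={}

Merge at B1: OUT[B1] = IN[B2] = {c, d, e}
Applying B1's transfer function to that OUT value gives IN[B1] (row B1 above).

Answer: {f}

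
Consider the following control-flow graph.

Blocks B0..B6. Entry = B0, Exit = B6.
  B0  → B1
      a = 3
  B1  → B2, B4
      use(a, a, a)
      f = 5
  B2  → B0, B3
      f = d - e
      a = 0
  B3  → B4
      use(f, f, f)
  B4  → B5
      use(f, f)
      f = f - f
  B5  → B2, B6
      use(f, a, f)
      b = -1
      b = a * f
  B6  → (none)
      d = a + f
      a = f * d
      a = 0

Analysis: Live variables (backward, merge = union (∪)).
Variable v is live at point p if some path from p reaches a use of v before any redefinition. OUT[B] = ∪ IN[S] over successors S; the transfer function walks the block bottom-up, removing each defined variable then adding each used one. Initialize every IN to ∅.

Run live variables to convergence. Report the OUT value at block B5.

Answer: {a, d, e, f}

Derivation:
Fixpoint table:
  B0:   IN={d, e}   OUT={a, d, e}
  B1:   IN={a, d, e}   OUT={a, d, e, f}
  B2:   IN={d, e}   OUT={a, d, e, f}
  B3:   IN={a, d, e, f}   OUT={a, d, e, f}
  B4:   IN={a, d, e, f}   OUT={a, d, e, f}
  B5:   IN={a, d, e, f}   OUT={a, d, e, f}
  B6:   IN={a, f}   OUT={}

Merge at B5: OUT[B5] = IN[B2] ⊔ IN[B6] = {a, d, e, f}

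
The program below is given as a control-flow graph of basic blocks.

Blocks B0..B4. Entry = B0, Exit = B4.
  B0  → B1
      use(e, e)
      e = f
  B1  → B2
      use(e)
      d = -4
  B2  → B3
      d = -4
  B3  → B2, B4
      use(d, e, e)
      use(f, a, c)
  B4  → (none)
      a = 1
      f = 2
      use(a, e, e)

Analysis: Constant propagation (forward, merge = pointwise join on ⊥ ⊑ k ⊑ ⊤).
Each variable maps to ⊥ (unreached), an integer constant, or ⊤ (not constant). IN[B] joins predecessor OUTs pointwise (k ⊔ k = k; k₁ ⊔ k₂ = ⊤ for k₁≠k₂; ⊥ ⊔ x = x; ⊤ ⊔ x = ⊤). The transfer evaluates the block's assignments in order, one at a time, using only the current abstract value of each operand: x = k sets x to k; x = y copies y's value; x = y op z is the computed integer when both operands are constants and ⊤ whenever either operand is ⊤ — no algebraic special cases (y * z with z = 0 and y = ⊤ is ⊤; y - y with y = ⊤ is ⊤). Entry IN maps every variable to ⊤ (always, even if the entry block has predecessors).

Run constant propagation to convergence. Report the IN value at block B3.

Answer: {a: ⊤, b: ⊤, c: ⊤, d: -4, e: ⊤, f: ⊤}

Derivation:
Fixpoint table:
  B0:   IN=(all ⊤)   OUT=(all ⊤)
  B1:   IN=(all ⊤)   OUT={d:-4; rest ⊤}
  B2:   IN={d:-4; rest ⊤}   OUT={d:-4; rest ⊤}
  B3:   IN={d:-4; rest ⊤}   OUT={d:-4; rest ⊤}
  B4:   IN={d:-4; rest ⊤}   OUT={a:1, d:-4, f:2; rest ⊤}

Merge at B3: IN[B3] = OUT[B2] = {a: ⊤, b: ⊤, c: ⊤, d: -4, e: ⊤, f: ⊤}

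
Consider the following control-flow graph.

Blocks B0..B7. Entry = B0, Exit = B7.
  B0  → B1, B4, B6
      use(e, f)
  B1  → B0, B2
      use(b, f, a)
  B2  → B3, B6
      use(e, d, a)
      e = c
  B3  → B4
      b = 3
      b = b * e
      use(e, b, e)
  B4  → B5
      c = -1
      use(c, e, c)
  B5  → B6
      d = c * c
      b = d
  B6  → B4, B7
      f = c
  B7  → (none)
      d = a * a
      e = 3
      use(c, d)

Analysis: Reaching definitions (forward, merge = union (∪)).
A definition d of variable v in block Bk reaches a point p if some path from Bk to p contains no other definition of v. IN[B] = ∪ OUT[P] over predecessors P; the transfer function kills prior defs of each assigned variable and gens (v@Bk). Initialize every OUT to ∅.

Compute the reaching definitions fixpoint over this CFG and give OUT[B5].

Answer: {b@B5, c@B4, d@B5, e@B2, f@B6}

Derivation:
Fixpoint table:
  B0: | IN={} | OUT={}
  B1: | IN={} | OUT={}
  B2: | IN={} | OUT={e@B2}
  B3: | IN={e@B2} | OUT={b@B3, e@B2}
  B4: | IN={b@B3, b@B5, c@B4, d@B5, e@B2, f@B6} | OUT={b@B3, b@B5, c@B4, d@B5, e@B2, f@B6}
  B5: | IN={b@B3, b@B5, c@B4, d@B5, e@B2, f@B6} | OUT={b@B5, c@B4, d@B5, e@B2, f@B6}
  B6: | IN={b@B5, c@B4, d@B5, e@B2, f@B6} | OUT={b@B5, c@B4, d@B5, e@B2, f@B6}
  B7: | IN={b@B5, c@B4, d@B5, e@B2, f@B6} | OUT={b@B5, c@B4, d@B7, e@B7, f@B6}

Merge at B5: IN[B5] = OUT[B4] = {b@B3, b@B5, c@B4, d@B5, e@B2, f@B6}
Applying B5's transfer function to that IN value gives OUT[B5] (row B5 above).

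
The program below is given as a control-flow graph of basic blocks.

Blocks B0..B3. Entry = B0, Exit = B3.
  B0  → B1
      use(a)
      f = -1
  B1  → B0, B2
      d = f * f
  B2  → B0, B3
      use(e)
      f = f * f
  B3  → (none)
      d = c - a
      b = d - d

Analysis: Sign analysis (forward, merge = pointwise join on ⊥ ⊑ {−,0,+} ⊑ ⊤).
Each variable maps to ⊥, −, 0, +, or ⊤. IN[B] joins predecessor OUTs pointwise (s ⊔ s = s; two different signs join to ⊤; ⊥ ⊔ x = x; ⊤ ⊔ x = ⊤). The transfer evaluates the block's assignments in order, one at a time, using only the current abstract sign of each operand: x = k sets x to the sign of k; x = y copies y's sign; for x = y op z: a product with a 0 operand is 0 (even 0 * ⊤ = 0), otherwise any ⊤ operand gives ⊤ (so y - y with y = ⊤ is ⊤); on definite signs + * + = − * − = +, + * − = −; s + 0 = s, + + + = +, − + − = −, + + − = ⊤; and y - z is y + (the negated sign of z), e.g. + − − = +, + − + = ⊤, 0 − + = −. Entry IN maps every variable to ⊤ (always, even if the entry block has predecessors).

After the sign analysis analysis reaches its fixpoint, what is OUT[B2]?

Answer: {a: ⊤, b: ⊤, c: ⊤, d: +, e: ⊤, f: +}

Trace:
Fixpoint table:
  B0:   IN=(all ⊤)   OUT={f:-; rest ⊤}
  B1:   IN={f:-; rest ⊤}   OUT={d:+, f:-; rest ⊤}
  B2:   IN={d:+, f:-; rest ⊤}   OUT={d:+, f:+; rest ⊤}
  B3:   IN={d:+, f:+; rest ⊤}   OUT={f:+; rest ⊤}

Merge at B2: IN[B2] = OUT[B1] = {a: ⊤, b: ⊤, c: ⊤, d: +, e: ⊤, f: -}
Applying B2's transfer function to that IN value gives OUT[B2] (row B2 above).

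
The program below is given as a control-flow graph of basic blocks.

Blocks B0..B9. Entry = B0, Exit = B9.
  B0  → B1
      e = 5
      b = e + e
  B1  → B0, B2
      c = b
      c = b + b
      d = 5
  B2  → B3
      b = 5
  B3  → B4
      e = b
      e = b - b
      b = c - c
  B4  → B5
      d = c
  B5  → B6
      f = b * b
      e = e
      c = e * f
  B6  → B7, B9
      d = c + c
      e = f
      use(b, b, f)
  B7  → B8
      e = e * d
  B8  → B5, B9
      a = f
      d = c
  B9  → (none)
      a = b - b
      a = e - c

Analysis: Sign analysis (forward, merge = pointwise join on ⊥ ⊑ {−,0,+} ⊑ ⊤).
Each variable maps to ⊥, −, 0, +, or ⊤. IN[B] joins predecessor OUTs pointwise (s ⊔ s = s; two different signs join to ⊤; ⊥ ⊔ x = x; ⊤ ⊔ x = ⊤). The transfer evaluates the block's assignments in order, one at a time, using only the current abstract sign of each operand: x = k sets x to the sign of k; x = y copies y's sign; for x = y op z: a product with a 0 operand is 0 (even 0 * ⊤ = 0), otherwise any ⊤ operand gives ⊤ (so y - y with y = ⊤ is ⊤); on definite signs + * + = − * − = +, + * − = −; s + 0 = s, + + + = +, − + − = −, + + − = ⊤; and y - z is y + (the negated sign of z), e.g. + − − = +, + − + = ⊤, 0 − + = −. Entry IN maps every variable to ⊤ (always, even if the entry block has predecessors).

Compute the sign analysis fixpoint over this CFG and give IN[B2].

Answer: {a: ⊤, b: +, c: +, d: +, e: +, f: ⊤}

Working:
Per-block solution:
  B0:  IN=(all ⊤)  OUT={b:+, e:+; rest ⊤}
  B1:  IN={b:+, e:+; rest ⊤}  OUT={b:+, c:+, d:+, e:+; rest ⊤}
  B2:  IN={b:+, c:+, d:+, e:+; rest ⊤}  OUT={b:+, c:+, d:+, e:+; rest ⊤}
  B3:  IN={b:+, c:+, d:+, e:+; rest ⊤}  OUT={c:+, d:+; rest ⊤}
  B4:  IN={c:+, d:+; rest ⊤}  OUT={c:+, d:+; rest ⊤}
  B5:  IN=(all ⊤)  OUT=(all ⊤)
  B6:  IN=(all ⊤)  OUT=(all ⊤)
  B7:  IN=(all ⊤)  OUT=(all ⊤)
  B8:  IN=(all ⊤)  OUT=(all ⊤)
  B9:  IN=(all ⊤)  OUT=(all ⊤)

Merge at B2: IN[B2] = OUT[B1] = {a: ⊤, b: +, c: +, d: +, e: +, f: ⊤}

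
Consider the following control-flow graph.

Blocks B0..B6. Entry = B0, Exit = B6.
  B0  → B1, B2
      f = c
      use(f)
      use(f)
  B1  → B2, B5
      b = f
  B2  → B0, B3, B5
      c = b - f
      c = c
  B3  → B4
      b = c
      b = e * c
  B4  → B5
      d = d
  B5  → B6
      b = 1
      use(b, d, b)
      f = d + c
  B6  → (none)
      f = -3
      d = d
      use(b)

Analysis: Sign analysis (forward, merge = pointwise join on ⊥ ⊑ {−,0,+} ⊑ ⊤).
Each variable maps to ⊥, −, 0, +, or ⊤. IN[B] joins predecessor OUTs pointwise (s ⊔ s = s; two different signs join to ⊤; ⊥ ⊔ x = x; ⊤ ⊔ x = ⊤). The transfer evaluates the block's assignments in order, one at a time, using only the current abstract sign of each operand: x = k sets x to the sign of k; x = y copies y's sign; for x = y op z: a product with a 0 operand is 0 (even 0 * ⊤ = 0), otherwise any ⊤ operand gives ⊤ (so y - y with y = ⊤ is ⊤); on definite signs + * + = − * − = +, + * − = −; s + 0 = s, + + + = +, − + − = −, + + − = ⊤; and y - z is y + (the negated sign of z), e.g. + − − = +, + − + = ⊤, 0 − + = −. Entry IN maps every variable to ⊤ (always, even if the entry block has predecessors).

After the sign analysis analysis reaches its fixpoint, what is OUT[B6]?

Answer: {a: ⊤, b: +, c: ⊤, d: ⊤, e: ⊤, f: -}

Working:
Fixpoint table:
  B0:  IN=(all ⊤)  OUT=(all ⊤)
  B1:  IN=(all ⊤)  OUT=(all ⊤)
  B2:  IN=(all ⊤)  OUT=(all ⊤)
  B3:  IN=(all ⊤)  OUT=(all ⊤)
  B4:  IN=(all ⊤)  OUT=(all ⊤)
  B5:  IN=(all ⊤)  OUT={b:+; rest ⊤}
  B6:  IN={b:+; rest ⊤}  OUT={b:+, f:-; rest ⊤}

Merge at B6: IN[B6] = OUT[B5] = {a: ⊤, b: +, c: ⊤, d: ⊤, e: ⊤, f: ⊤}
Applying B6's transfer function to that IN value gives OUT[B6] (row B6 above).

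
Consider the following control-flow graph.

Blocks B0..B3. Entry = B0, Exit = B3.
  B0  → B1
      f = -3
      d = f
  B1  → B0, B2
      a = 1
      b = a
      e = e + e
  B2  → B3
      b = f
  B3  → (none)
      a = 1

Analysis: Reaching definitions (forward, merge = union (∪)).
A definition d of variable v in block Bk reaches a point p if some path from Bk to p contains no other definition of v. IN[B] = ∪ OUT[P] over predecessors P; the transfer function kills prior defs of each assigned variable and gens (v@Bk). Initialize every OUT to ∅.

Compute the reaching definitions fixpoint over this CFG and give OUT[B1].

Answer: {a@B1, b@B1, d@B0, e@B1, f@B0}

Working:
Converged values:
  B0: | IN={a@B1, b@B1, d@B0, e@B1, f@B0} | OUT={a@B1, b@B1, d@B0, e@B1, f@B0}
  B1: | IN={a@B1, b@B1, d@B0, e@B1, f@B0} | OUT={a@B1, b@B1, d@B0, e@B1, f@B0}
  B2: | IN={a@B1, b@B1, d@B0, e@B1, f@B0} | OUT={a@B1, b@B2, d@B0, e@B1, f@B0}
  B3: | IN={a@B1, b@B2, d@B0, e@B1, f@B0} | OUT={a@B3, b@B2, d@B0, e@B1, f@B0}

Merge at B1: IN[B1] = OUT[B0] = {a@B1, b@B1, d@B0, e@B1, f@B0}
Applying B1's transfer function to that IN value gives OUT[B1] (row B1 above).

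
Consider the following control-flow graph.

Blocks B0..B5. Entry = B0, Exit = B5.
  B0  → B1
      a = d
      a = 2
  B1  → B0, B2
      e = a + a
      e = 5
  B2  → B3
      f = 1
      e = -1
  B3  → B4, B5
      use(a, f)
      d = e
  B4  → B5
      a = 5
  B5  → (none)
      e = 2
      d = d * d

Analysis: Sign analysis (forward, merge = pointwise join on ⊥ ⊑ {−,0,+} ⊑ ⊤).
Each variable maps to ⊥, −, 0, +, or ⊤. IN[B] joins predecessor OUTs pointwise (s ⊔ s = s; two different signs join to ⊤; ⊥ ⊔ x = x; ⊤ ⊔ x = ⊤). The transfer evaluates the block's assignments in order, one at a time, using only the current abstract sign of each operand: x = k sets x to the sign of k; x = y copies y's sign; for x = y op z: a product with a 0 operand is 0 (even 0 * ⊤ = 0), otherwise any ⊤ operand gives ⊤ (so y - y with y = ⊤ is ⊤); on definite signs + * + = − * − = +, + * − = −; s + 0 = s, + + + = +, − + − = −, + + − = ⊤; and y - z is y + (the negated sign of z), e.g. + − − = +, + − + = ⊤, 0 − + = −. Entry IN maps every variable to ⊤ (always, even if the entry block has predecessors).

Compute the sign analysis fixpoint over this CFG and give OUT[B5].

Answer: {a: +, b: ⊤, c: ⊤, d: +, e: +, f: +}

Trace:
Per-block solution:
  B0: | IN=(all ⊤) | OUT={a:+; rest ⊤}
  B1: | IN={a:+; rest ⊤} | OUT={a:+, e:+; rest ⊤}
  B2: | IN={a:+, e:+; rest ⊤} | OUT={a:+, e:-, f:+; rest ⊤}
  B3: | IN={a:+, e:-, f:+; rest ⊤} | OUT={a:+, d:-, e:-, f:+; rest ⊤}
  B4: | IN={a:+, d:-, e:-, f:+; rest ⊤} | OUT={a:+, d:-, e:-, f:+; rest ⊤}
  B5: | IN={a:+, d:-, e:-, f:+; rest ⊤} | OUT={a:+, d:+, e:+, f:+; rest ⊤}

Merge at B5: IN[B5] = OUT[B3] ⊔ OUT[B4] = {a: +, b: ⊤, c: ⊤, d: -, e: -, f: +}
Applying B5's transfer function to that IN value gives OUT[B5] (row B5 above).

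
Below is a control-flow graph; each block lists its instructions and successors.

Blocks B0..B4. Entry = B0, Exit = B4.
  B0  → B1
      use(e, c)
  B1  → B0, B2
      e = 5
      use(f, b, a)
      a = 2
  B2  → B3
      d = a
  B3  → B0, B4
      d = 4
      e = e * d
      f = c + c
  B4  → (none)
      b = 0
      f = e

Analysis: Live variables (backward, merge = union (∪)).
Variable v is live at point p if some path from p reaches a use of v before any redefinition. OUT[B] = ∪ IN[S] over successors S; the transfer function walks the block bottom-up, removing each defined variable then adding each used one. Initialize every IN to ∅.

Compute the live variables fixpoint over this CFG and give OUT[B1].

Answer: {a, b, c, e, f}

Trace:
Per-block solution:
  B0: | IN={a, b, c, e, f} | OUT={a, b, c, f}
  B1: | IN={a, b, c, f} | OUT={a, b, c, e, f}
  B2: | IN={a, b, c, e} | OUT={a, b, c, e}
  B3: | IN={a, b, c, e} | OUT={a, b, c, e, f}
  B4: | IN={e} | OUT={}

Merge at B1: OUT[B1] = IN[B0] ⊔ IN[B2] = {a, b, c, e, f}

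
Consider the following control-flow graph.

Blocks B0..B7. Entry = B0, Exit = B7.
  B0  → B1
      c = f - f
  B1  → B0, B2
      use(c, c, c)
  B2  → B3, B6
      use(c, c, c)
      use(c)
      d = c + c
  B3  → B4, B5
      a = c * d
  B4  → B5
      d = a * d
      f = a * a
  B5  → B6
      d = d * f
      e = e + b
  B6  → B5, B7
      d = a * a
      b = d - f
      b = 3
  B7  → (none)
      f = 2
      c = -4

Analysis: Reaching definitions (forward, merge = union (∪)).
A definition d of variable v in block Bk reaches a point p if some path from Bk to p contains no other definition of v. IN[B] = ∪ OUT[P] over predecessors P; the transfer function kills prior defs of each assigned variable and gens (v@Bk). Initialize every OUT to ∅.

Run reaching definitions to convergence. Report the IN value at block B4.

Converged values:
  B0:   IN={c@B0}   OUT={c@B0}
  B1:   IN={c@B0}   OUT={c@B0}
  B2:   IN={c@B0}   OUT={c@B0, d@B2}
  B3:   IN={c@B0, d@B2}   OUT={a@B3, c@B0, d@B2}
  B4:   IN={a@B3, c@B0, d@B2}   OUT={a@B3, c@B0, d@B4, f@B4}
  B5:   IN={a@B3, b@B6, c@B0, d@B2, d@B4, d@B6, e@B5, f@B4}   OUT={a@B3, b@B6, c@B0, d@B5, e@B5, f@B4}
  B6:   IN={a@B3, b@B6, c@B0, d@B2, d@B5, e@B5, f@B4}   OUT={a@B3, b@B6, c@B0, d@B6, e@B5, f@B4}
  B7:   IN={a@B3, b@B6, c@B0, d@B6, e@B5, f@B4}   OUT={a@B3, b@B6, c@B7, d@B6, e@B5, f@B7}

Merge at B4: IN[B4] = OUT[B3] = {a@B3, c@B0, d@B2}

Answer: {a@B3, c@B0, d@B2}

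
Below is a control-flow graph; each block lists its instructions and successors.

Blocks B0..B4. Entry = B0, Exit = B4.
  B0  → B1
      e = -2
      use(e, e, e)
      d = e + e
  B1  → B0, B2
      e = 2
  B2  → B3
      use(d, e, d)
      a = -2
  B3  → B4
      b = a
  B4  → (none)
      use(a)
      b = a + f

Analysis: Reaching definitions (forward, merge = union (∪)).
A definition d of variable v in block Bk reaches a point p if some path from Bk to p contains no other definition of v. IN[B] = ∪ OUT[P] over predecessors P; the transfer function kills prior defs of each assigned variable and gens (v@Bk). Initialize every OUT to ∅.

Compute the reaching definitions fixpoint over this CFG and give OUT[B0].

Per-block solution:
  B0:   IN={d@B0, e@B1}   OUT={d@B0, e@B0}
  B1:   IN={d@B0, e@B0}   OUT={d@B0, e@B1}
  B2:   IN={d@B0, e@B1}   OUT={a@B2, d@B0, e@B1}
  B3:   IN={a@B2, d@B0, e@B1}   OUT={a@B2, b@B3, d@B0, e@B1}
  B4:   IN={a@B2, b@B3, d@B0, e@B1}   OUT={a@B2, b@B4, d@B0, e@B1}

Merge at B0 (entry node, so the boundary value {} is joined with the incoming edge(s)): IN[B0] = {} ⊔ OUT[B1] = {d@B0, e@B1}
Applying B0's transfer function to that IN value gives OUT[B0] (row B0 above).

Answer: {d@B0, e@B0}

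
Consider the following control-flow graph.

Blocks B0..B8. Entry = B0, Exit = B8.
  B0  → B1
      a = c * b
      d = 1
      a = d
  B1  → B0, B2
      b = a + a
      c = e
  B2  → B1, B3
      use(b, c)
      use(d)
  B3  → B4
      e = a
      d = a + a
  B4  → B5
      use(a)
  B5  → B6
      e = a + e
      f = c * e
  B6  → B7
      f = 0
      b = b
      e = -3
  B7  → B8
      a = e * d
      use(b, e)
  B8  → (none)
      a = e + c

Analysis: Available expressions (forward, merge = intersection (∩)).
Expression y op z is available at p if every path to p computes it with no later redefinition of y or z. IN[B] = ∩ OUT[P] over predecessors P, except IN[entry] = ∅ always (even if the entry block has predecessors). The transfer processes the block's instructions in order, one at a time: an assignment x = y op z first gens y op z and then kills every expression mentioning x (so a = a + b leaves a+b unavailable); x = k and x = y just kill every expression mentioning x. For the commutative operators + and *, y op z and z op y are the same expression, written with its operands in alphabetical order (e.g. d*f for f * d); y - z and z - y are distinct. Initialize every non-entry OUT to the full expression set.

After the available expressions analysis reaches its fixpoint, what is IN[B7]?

Converged values:
  B0: | IN={} | OUT={b*c}
  B1: | IN={} | OUT={a+a}
  B2: | IN={a+a} | OUT={a+a}
  B3: | IN={a+a} | OUT={a+a}
  B4: | IN={a+a} | OUT={a+a}
  B5: | IN={a+a} | OUT={a+a, c*e}
  B6: | IN={a+a, c*e} | OUT={a+a}
  B7: | IN={a+a} | OUT={d*e}
  B8: | IN={d*e} | OUT={c+e, d*e}

Merge at B7: IN[B7] = OUT[B6] = {a+a}

Answer: {a+a}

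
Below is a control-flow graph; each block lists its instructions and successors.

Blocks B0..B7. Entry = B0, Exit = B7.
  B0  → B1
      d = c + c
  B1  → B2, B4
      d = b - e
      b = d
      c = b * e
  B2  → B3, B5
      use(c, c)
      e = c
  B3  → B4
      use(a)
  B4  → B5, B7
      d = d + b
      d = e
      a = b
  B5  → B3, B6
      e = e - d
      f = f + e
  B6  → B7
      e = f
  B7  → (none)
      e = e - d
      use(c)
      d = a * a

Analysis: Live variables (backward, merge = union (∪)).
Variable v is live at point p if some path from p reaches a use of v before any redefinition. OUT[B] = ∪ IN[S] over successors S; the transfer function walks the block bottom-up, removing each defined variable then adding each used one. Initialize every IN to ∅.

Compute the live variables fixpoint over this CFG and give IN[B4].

Answer: {b, c, d, e, f}

Working:
Converged values:
  B0:  IN={a, b, c, e, f}  OUT={a, b, e, f}
  B1:  IN={a, b, e, f}  OUT={a, b, c, d, e, f}
  B2:  IN={a, b, c, d, f}  OUT={a, b, c, d, e, f}
  B3:  IN={a, b, c, d, e, f}  OUT={b, c, d, e, f}
  B4:  IN={b, c, d, e, f}  OUT={a, b, c, d, e, f}
  B5:  IN={a, b, c, d, e, f}  OUT={a, b, c, d, e, f}
  B6:  IN={a, c, d, f}  OUT={a, c, d, e}
  B7:  IN={a, c, d, e}  OUT={}

Merge at B4: OUT[B4] = IN[B5] ⊔ IN[B7] = {a, b, c, d, e, f}
Applying B4's transfer function to that OUT value gives IN[B4] (row B4 above).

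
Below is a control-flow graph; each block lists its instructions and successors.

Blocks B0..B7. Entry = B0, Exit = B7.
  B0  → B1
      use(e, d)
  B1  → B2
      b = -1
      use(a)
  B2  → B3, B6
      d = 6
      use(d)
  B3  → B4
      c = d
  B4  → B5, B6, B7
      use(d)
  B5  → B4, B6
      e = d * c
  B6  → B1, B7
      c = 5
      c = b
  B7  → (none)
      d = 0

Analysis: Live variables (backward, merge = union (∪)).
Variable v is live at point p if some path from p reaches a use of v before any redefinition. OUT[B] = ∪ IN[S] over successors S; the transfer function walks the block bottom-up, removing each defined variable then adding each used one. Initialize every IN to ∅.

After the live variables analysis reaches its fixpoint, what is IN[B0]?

Fixpoint table:
  B0:   IN={a, d, e}   OUT={a}
  B1:   IN={a}   OUT={a, b}
  B2:   IN={a, b}   OUT={a, b, d}
  B3:   IN={a, b, d}   OUT={a, b, c, d}
  B4:   IN={a, b, c, d}   OUT={a, b, c, d}
  B5:   IN={a, b, c, d}   OUT={a, b, c, d}
  B6:   IN={a, b}   OUT={a}
  B7:   IN={}   OUT={}

Merge at B0: OUT[B0] = IN[B1] = {a}
Applying B0's transfer function to that OUT value gives IN[B0] (row B0 above).

Answer: {a, d, e}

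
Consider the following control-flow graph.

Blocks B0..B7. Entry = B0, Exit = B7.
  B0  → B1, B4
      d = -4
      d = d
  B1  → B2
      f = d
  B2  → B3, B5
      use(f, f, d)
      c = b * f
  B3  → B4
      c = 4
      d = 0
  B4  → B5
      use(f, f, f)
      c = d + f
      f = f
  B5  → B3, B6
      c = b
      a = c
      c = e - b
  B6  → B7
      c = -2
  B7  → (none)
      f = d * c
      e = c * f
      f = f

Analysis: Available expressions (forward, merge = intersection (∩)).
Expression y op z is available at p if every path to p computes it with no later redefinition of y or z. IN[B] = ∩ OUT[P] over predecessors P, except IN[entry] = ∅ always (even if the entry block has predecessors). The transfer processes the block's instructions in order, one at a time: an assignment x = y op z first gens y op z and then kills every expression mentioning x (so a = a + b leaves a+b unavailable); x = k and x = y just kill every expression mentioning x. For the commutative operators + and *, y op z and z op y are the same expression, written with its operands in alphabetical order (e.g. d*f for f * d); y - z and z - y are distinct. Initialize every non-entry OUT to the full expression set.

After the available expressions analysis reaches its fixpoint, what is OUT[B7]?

Per-block solution:
  B0:   IN={}   OUT={}
  B1:   IN={}   OUT={}
  B2:   IN={}   OUT={b*f}
  B3:   IN={}   OUT={}
  B4:   IN={}   OUT={}
  B5:   IN={}   OUT={e-b}
  B6:   IN={e-b}   OUT={e-b}
  B7:   IN={e-b}   OUT={c*d}

Merge at B7: IN[B7] = OUT[B6] = {e-b}
Applying B7's transfer function to that IN value gives OUT[B7] (row B7 above).

Answer: {c*d}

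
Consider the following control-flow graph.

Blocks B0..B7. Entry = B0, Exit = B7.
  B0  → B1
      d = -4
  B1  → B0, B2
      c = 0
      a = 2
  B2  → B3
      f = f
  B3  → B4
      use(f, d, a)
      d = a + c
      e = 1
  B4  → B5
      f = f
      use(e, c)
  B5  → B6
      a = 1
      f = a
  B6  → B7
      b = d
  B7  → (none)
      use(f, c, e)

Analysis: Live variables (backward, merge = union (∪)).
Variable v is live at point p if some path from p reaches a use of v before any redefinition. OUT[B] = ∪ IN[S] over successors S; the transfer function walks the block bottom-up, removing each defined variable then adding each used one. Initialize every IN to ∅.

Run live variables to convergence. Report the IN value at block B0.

Per-block solution:
  B0: | IN={f} | OUT={d, f}
  B1: | IN={d, f} | OUT={a, c, d, f}
  B2: | IN={a, c, d, f} | OUT={a, c, d, f}
  B3: | IN={a, c, d, f} | OUT={c, d, e, f}
  B4: | IN={c, d, e, f} | OUT={c, d, e}
  B5: | IN={c, d, e} | OUT={c, d, e, f}
  B6: | IN={c, d, e, f} | OUT={c, e, f}
  B7: | IN={c, e, f} | OUT={}

Merge at B0: OUT[B0] = IN[B1] = {d, f}
Applying B0's transfer function to that OUT value gives IN[B0] (row B0 above).

Answer: {f}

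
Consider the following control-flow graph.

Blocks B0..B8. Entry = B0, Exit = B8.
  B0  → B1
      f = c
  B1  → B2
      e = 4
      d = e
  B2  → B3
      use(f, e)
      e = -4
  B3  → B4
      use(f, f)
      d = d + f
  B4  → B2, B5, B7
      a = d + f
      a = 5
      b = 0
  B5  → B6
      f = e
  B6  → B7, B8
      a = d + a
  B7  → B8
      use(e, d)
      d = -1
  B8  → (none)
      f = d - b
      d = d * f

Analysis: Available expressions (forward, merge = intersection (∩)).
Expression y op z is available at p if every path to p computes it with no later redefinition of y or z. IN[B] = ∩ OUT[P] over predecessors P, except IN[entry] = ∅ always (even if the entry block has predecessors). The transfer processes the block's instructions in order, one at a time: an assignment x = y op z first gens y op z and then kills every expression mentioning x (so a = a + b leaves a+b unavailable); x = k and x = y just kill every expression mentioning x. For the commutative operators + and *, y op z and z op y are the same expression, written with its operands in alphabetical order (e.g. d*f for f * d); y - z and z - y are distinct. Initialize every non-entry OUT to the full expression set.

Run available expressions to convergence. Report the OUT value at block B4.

Answer: {d+f}

Working:
Converged values:
  B0:   IN={}   OUT={}
  B1:   IN={}   OUT={}
  B2:   IN={}   OUT={}
  B3:   IN={}   OUT={}
  B4:   IN={}   OUT={d+f}
  B5:   IN={d+f}   OUT={}
  B6:   IN={}   OUT={}
  B7:   IN={}   OUT={}
  B8:   IN={}   OUT={}

Merge at B4: IN[B4] = OUT[B3] = {}
Applying B4's transfer function to that IN value gives OUT[B4] (row B4 above).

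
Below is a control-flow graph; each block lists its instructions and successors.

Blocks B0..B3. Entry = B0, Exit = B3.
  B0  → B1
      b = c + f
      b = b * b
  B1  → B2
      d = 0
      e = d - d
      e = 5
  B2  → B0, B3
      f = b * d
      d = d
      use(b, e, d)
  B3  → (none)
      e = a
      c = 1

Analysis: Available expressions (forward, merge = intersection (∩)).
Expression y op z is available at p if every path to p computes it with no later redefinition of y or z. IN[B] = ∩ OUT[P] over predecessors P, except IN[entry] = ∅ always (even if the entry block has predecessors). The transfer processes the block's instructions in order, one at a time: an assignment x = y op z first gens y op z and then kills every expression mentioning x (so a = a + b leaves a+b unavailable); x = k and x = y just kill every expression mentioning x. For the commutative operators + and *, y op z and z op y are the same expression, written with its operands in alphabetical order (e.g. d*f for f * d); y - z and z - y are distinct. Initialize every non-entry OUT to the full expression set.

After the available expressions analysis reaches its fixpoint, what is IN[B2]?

Answer: {c+f, d-d}

Derivation:
Per-block solution:
  B0: | IN={} | OUT={c+f}
  B1: | IN={c+f} | OUT={c+f, d-d}
  B2: | IN={c+f, d-d} | OUT={}
  B3: | IN={} | OUT={}

Merge at B2: IN[B2] = OUT[B1] = {c+f, d-d}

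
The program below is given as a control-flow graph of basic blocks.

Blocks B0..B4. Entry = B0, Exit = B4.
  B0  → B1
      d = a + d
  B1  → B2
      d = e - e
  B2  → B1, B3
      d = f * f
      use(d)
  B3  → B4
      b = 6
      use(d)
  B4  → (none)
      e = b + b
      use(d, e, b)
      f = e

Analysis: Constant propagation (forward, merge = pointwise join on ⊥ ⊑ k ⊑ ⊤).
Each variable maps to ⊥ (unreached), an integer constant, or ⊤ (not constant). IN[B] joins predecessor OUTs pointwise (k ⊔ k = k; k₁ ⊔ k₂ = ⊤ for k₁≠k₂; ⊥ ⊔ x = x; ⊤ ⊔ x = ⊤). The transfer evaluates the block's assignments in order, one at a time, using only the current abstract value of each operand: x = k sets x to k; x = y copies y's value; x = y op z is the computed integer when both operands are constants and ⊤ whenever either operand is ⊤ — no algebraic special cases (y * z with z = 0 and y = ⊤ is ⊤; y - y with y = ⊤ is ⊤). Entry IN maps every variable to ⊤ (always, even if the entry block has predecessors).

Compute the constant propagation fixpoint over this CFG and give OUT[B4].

Answer: {a: ⊤, b: 6, c: ⊤, d: ⊤, e: 12, f: 12}

Trace:
Per-block solution:
  B0:  IN=(all ⊤)  OUT=(all ⊤)
  B1:  IN=(all ⊤)  OUT=(all ⊤)
  B2:  IN=(all ⊤)  OUT=(all ⊤)
  B3:  IN=(all ⊤)  OUT={b:6; rest ⊤}
  B4:  IN={b:6; rest ⊤}  OUT={b:6, e:12, f:12; rest ⊤}

Merge at B4: IN[B4] = OUT[B3] = {a: ⊤, b: 6, c: ⊤, d: ⊤, e: ⊤, f: ⊤}
Applying B4's transfer function to that IN value gives OUT[B4] (row B4 above).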